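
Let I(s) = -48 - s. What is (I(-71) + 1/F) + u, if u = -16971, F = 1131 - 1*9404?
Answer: -140210805/8273 ≈ -16948.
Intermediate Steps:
F = -8273 (F = 1131 - 9404 = -8273)
(I(-71) + 1/F) + u = ((-48 - 1*(-71)) + 1/(-8273)) - 16971 = ((-48 + 71) - 1/8273) - 16971 = (23 - 1/8273) - 16971 = 190278/8273 - 16971 = -140210805/8273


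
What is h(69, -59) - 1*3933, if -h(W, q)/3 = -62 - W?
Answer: -3540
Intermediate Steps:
h(W, q) = 186 + 3*W (h(W, q) = -3*(-62 - W) = 186 + 3*W)
h(69, -59) - 1*3933 = (186 + 3*69) - 1*3933 = (186 + 207) - 3933 = 393 - 3933 = -3540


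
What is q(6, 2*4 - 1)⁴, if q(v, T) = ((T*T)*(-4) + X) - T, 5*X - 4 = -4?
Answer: 1698181681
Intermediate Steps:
X = 0 (X = ⅘ + (⅕)*(-4) = ⅘ - ⅘ = 0)
q(v, T) = -T - 4*T² (q(v, T) = ((T*T)*(-4) + 0) - T = (T²*(-4) + 0) - T = (-4*T² + 0) - T = -4*T² - T = -T - 4*T²)
q(6, 2*4 - 1)⁴ = ((2*4 - 1)*(-1 - 4*(2*4 - 1)))⁴ = ((8 - 1)*(-1 - 4*(8 - 1)))⁴ = (7*(-1 - 4*7))⁴ = (7*(-1 - 28))⁴ = (7*(-29))⁴ = (-203)⁴ = 1698181681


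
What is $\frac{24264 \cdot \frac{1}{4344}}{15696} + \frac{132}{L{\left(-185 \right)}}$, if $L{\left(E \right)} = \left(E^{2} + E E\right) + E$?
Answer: $\frac{5481787}{2394311440} \approx 0.0022895$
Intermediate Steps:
$L{\left(E \right)} = E + 2 E^{2}$ ($L{\left(E \right)} = \left(E^{2} + E^{2}\right) + E = 2 E^{2} + E = E + 2 E^{2}$)
$\frac{24264 \cdot \frac{1}{4344}}{15696} + \frac{132}{L{\left(-185 \right)}} = \frac{24264 \cdot \frac{1}{4344}}{15696} + \frac{132}{\left(-185\right) \left(1 + 2 \left(-185\right)\right)} = 24264 \cdot \frac{1}{4344} \cdot \frac{1}{15696} + \frac{132}{\left(-185\right) \left(1 - 370\right)} = \frac{1011}{181} \cdot \frac{1}{15696} + \frac{132}{\left(-185\right) \left(-369\right)} = \frac{337}{946992} + \frac{132}{68265} = \frac{337}{946992} + 132 \cdot \frac{1}{68265} = \frac{337}{946992} + \frac{44}{22755} = \frac{5481787}{2394311440}$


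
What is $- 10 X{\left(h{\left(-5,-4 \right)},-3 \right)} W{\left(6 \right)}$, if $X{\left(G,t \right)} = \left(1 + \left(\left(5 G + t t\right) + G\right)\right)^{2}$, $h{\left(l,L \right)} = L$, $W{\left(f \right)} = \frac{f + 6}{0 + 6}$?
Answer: $-3920$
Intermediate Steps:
$W{\left(f \right)} = 1 + \frac{f}{6}$ ($W{\left(f \right)} = \frac{6 + f}{6} = \left(6 + f\right) \frac{1}{6} = 1 + \frac{f}{6}$)
$X{\left(G,t \right)} = \left(1 + t^{2} + 6 G\right)^{2}$ ($X{\left(G,t \right)} = \left(1 + \left(\left(5 G + t^{2}\right) + G\right)\right)^{2} = \left(1 + \left(\left(t^{2} + 5 G\right) + G\right)\right)^{2} = \left(1 + \left(t^{2} + 6 G\right)\right)^{2} = \left(1 + t^{2} + 6 G\right)^{2}$)
$- 10 X{\left(h{\left(-5,-4 \right)},-3 \right)} W{\left(6 \right)} = - 10 \left(1 + \left(-3\right)^{2} + 6 \left(-4\right)\right)^{2} \left(1 + \frac{1}{6} \cdot 6\right) = - 10 \left(1 + 9 - 24\right)^{2} \left(1 + 1\right) = - 10 \left(-14\right)^{2} \cdot 2 = \left(-10\right) 196 \cdot 2 = \left(-1960\right) 2 = -3920$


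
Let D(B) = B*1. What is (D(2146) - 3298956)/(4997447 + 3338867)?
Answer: -1648405/4168157 ≈ -0.39548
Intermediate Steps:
D(B) = B
(D(2146) - 3298956)/(4997447 + 3338867) = (2146 - 3298956)/(4997447 + 3338867) = -3296810/8336314 = -3296810*1/8336314 = -1648405/4168157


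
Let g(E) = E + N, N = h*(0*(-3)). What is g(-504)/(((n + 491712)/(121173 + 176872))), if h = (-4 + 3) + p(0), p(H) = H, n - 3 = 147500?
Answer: -30042936/127843 ≈ -235.00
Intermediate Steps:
n = 147503 (n = 3 + 147500 = 147503)
h = -1 (h = (-4 + 3) + 0 = -1 + 0 = -1)
N = 0 (N = -0*(-3) = -1*0 = 0)
g(E) = E (g(E) = E + 0 = E)
g(-504)/(((n + 491712)/(121173 + 176872))) = -504*(121173 + 176872)/(147503 + 491712) = -504/(639215/298045) = -504/(639215*(1/298045)) = -504/127843/59609 = -504*59609/127843 = -30042936/127843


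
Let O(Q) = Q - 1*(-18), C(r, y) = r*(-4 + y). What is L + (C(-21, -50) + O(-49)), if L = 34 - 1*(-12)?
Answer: 1149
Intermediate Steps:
O(Q) = 18 + Q (O(Q) = Q + 18 = 18 + Q)
L = 46 (L = 34 + 12 = 46)
L + (C(-21, -50) + O(-49)) = 46 + (-21*(-4 - 50) + (18 - 49)) = 46 + (-21*(-54) - 31) = 46 + (1134 - 31) = 46 + 1103 = 1149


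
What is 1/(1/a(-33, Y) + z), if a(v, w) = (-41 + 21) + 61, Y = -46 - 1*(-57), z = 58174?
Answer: 41/2385135 ≈ 1.7190e-5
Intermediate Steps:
Y = 11 (Y = -46 + 57 = 11)
a(v, w) = 41 (a(v, w) = -20 + 61 = 41)
1/(1/a(-33, Y) + z) = 1/(1/41 + 58174) = 1/(2385135/41) = 41/2385135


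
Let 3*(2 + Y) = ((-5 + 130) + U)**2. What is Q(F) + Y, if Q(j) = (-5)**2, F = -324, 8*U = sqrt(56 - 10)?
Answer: 502231/96 + 125*sqrt(46)/12 ≈ 5302.2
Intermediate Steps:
U = sqrt(46)/8 (U = sqrt(56 - 10)/8 = sqrt(46)/8 ≈ 0.84779)
Q(j) = 25
Y = -2 + (125 + sqrt(46)/8)**2/3 (Y = -2 + ((-5 + 130) + sqrt(46)/8)**2/3 = -2 + (125 + sqrt(46)/8)**2/3 ≈ 5277.2)
Q(F) + Y = 25 + (499831/96 + 125*sqrt(46)/12) = 502231/96 + 125*sqrt(46)/12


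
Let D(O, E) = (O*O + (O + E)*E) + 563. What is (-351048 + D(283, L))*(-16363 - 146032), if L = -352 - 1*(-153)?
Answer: 46625553240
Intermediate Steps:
L = -199 (L = -352 + 153 = -199)
D(O, E) = 563 + O**2 + E*(E + O) (D(O, E) = (O**2 + (E + O)*E) + 563 = (O**2 + E*(E + O)) + 563 = 563 + O**2 + E*(E + O))
(-351048 + D(283, L))*(-16363 - 146032) = (-351048 + (563 + (-199)**2 + 283**2 - 199*283))*(-16363 - 146032) = (-351048 + (563 + 39601 + 80089 - 56317))*(-162395) = (-351048 + 63936)*(-162395) = -287112*(-162395) = 46625553240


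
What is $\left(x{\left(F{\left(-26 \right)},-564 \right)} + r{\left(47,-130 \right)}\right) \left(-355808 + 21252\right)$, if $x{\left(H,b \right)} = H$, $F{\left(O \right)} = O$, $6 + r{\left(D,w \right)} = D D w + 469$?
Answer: $95928245548$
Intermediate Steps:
$r{\left(D,w \right)} = 463 + w D^{2}$ ($r{\left(D,w \right)} = -6 + \left(D D w + 469\right) = -6 + \left(D^{2} w + 469\right) = -6 + \left(w D^{2} + 469\right) = -6 + \left(469 + w D^{2}\right) = 463 + w D^{2}$)
$\left(x{\left(F{\left(-26 \right)},-564 \right)} + r{\left(47,-130 \right)}\right) \left(-355808 + 21252\right) = \left(-26 + \left(463 - 130 \cdot 47^{2}\right)\right) \left(-355808 + 21252\right) = \left(-26 + \left(463 - 287170\right)\right) \left(-334556\right) = \left(-26 - 286707\right) \left(-334556\right) = \left(-286733\right) \left(-334556\right) = 95928245548$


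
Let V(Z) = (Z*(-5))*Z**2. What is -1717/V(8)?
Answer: 1717/2560 ≈ 0.67070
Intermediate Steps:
V(Z) = -5*Z**3 (V(Z) = (-5*Z)*Z**2 = -5*Z**3)
-1717/V(8) = -1717/((-5*8**3)) = -1717/((-5*512)) = -1717/(-2560) = -1717*(-1/2560) = 1717/2560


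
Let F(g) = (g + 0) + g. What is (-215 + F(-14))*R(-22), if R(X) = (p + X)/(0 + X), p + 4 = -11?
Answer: -8991/22 ≈ -408.68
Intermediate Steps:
p = -15 (p = -4 - 11 = -15)
F(g) = 2*g (F(g) = g + g = 2*g)
R(X) = (-15 + X)/X (R(X) = (-15 + X)/(0 + X) = (-15 + X)/X)
(-215 + F(-14))*R(-22) = (-215 + 2*(-14))*((-15 - 22)/(-22)) = (-215 - 28)*(-1/22*(-37)) = -243*37/22 = -8991/22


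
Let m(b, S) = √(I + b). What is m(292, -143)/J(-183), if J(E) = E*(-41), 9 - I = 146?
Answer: √155/7503 ≈ 0.0016593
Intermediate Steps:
I = -137 (I = 9 - 1*146 = 9 - 146 = -137)
J(E) = -41*E
m(b, S) = √(-137 + b)
m(292, -143)/J(-183) = √(-137 + 292)/((-41*(-183))) = √155/7503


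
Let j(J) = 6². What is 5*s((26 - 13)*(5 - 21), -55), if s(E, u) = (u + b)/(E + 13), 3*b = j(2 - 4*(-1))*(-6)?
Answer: 127/39 ≈ 3.2564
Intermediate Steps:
j(J) = 36
b = -72 (b = (36*(-6))/3 = (⅓)*(-216) = -72)
s(E, u) = (-72 + u)/(13 + E) (s(E, u) = (u - 72)/(E + 13) = (-72 + u)/(13 + E))
5*s((26 - 13)*(5 - 21), -55) = 5*((-72 - 55)/(13 + (26 - 13)*(5 - 21))) = 5*(-127/(13 + 13*(-16))) = 5*(-127/(13 - 208)) = 5*(-127/(-195)) = 5*(-1/195*(-127)) = 5*(127/195) = 127/39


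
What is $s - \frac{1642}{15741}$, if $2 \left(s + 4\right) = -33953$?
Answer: $- \frac{534583385}{31482} \approx -16981.0$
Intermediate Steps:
$s = - \frac{33961}{2}$ ($s = -4 + \frac{1}{2} \left(-33953\right) = -4 - \frac{33953}{2} = - \frac{33961}{2} \approx -16981.0$)
$s - \frac{1642}{15741} = - \frac{33961}{2} - \frac{1642}{15741} = - \frac{534583385}{31482}$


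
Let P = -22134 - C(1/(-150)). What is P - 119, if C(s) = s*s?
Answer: -500692501/22500 ≈ -22253.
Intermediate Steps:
C(s) = s²
P = -498015001/22500 (P = -22134 - (1/(-150))² = -22134 - (-1/150)² = -22134 - 1*1/22500 = -22134 - 1/22500 = -498015001/22500 ≈ -22134.)
P - 119 = -498015001/22500 - 119 = -500692501/22500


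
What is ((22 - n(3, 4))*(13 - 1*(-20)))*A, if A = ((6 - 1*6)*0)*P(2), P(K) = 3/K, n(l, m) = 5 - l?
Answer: 0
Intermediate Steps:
A = 0 (A = ((6 - 1*6)*0)*(3/2) = ((6 - 6)*0)*(3*(½)) = (0*0)*(3/2) = 0*(3/2) = 0)
((22 - n(3, 4))*(13 - 1*(-20)))*A = ((22 - (5 - 1*3))*(13 - 1*(-20)))*0 = ((22 - (5 - 3))*(13 + 20))*0 = ((22 - 1*2)*33)*0 = ((22 - 2)*33)*0 = (20*33)*0 = 660*0 = 0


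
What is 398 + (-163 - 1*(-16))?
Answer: 251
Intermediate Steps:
398 + (-163 - 1*(-16)) = 398 + (-163 + 16) = 398 - 147 = 251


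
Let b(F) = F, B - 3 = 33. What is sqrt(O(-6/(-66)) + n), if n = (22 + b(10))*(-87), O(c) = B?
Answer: 2*I*sqrt(687) ≈ 52.421*I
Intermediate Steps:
B = 36 (B = 3 + 33 = 36)
O(c) = 36
n = -2784 (n = (22 + 10)*(-87) = 32*(-87) = -2784)
sqrt(O(-6/(-66)) + n) = sqrt(36 - 2784) = sqrt(-2748) = 2*I*sqrt(687)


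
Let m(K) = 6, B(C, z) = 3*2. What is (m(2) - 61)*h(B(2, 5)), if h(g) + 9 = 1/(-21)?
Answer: 10450/21 ≈ 497.62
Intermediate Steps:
B(C, z) = 6
h(g) = -190/21 (h(g) = -9 + 1/(-21) = -9 - 1/21 = -190/21)
(m(2) - 61)*h(B(2, 5)) = (6 - 61)*(-190/21) = -55*(-190/21) = 10450/21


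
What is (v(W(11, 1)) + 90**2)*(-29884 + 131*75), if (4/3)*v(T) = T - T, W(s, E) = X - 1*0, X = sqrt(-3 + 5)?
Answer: -162477900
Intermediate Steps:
X = sqrt(2) ≈ 1.4142
W(s, E) = sqrt(2) (W(s, E) = sqrt(2) - 1*0 = sqrt(2) + 0 = sqrt(2))
v(T) = 0 (v(T) = 3*(T - T)/4 = (3/4)*0 = 0)
(v(W(11, 1)) + 90**2)*(-29884 + 131*75) = (0 + 90**2)*(-29884 + 131*75) = (0 + 8100)*(-29884 + 9825) = 8100*(-20059) = -162477900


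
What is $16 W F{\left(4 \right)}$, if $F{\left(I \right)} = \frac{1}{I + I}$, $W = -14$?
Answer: $-28$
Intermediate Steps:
$F{\left(I \right)} = \frac{1}{2 I}$
$16 W F{\left(4 \right)} = 16 \left(-14\right) \frac{1}{2 \cdot 4} = - 224 \cdot \frac{1}{2} \cdot \frac{1}{4} = \left(-224\right) \frac{1}{8} = -28$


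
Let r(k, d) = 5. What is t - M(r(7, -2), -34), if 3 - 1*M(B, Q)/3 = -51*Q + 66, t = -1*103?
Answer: 5288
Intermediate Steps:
t = -103
M(B, Q) = -189 + 153*Q (M(B, Q) = 9 - 3*(-51*Q + 66) = 9 - 3*(66 - 51*Q) = 9 + (-198 + 153*Q) = -189 + 153*Q)
t - M(r(7, -2), -34) = -103 - (-189 + 153*(-34)) = -103 - (-189 - 5202) = -103 - 1*(-5391) = -103 + 5391 = 5288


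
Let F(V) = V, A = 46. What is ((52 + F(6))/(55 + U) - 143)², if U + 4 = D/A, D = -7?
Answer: 110097212481/5470921 ≈ 20124.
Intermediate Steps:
U = -191/46 (U = -4 - 7/46 = -191/46 ≈ -4.1522)
((52 + F(6))/(55 + U) - 143)² = ((52 + 6)/(55 - 191/46) - 143)² = (58/(2339/46) - 143)² = (58*(46/2339) - 143)² = (2668/2339 - 143)² = (-331809/2339)² = 110097212481/5470921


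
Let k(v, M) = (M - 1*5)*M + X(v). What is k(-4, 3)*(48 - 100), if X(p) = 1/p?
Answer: 325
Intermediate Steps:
k(v, M) = 1/v + M*(-5 + M) (k(v, M) = (M - 1*5)*M + 1/v = (M - 5)*M + 1/v = (-5 + M)*M + 1/v = M*(-5 + M) + 1/v = 1/v + M*(-5 + M))
k(-4, 3)*(48 - 100) = ((1 + 3*(-4)*(-5 + 3))/(-4))*(48 - 100) = -(1 + 3*(-4)*(-2))/4*(-52) = -(1 + 24)/4*(-52) = -¼*25*(-52) = -25/4*(-52) = 325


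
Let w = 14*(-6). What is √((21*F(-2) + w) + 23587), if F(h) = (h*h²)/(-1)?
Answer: √23671 ≈ 153.85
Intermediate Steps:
w = -84
F(h) = -h³ (F(h) = h³*(-1) = -h³)
√((21*F(-2) + w) + 23587) = √((21*(-1*(-2)³) - 84) + 23587) = √((21*(-1*(-8)) - 84) + 23587) = √((21*8 - 84) + 23587) = √((168 - 84) + 23587) = √(84 + 23587) = √23671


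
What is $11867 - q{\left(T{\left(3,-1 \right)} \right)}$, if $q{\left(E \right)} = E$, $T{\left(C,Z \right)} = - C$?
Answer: $11870$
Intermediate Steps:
$11867 - q{\left(T{\left(3,-1 \right)} \right)} = 11867 - \left(-1\right) 3 = 11867 - -3 = 11867 + 3 = 11870$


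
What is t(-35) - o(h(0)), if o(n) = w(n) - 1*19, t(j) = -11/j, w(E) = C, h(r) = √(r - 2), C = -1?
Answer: 711/35 ≈ 20.314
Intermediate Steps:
h(r) = √(-2 + r)
w(E) = -1
o(n) = -20 (o(n) = -1 - 1*19 = -1 - 19 = -20)
t(-35) - o(h(0)) = -11/(-35) - 1*(-20) = -11*(-1/35) + 20 = 11/35 + 20 = 711/35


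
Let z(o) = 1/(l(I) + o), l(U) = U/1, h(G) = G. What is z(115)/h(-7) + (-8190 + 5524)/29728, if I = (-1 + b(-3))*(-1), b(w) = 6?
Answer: -520637/5722640 ≈ -0.090979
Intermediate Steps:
I = -5 (I = (-1 + 6)*(-1) = 5*(-1) = -5)
l(U) = U (l(U) = U*1 = U)
z(o) = 1/(-5 + o)
z(115)/h(-7) + (-8190 + 5524)/29728 = 1/((-5 + 115)*(-7)) + (-8190 + 5524)/29728 = -⅐/110 - 2666*1/29728 = (1/110)*(-⅐) - 1333/14864 = -1/770 - 1333/14864 = -520637/5722640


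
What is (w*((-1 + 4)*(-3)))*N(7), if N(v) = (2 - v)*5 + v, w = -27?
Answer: -4374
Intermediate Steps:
N(v) = 10 - 4*v (N(v) = (10 - 5*v) + v = 10 - 4*v)
(w*((-1 + 4)*(-3)))*N(7) = (-27*(-1 + 4)*(-3))*(10 - 4*7) = (-81*(-3))*(10 - 28) = -27*(-9)*(-18) = 243*(-18) = -4374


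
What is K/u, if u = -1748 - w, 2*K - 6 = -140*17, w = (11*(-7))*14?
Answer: 1187/670 ≈ 1.7716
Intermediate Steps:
w = -1078 (w = -77*14 = -1078)
K = -1187 (K = 3 + (-140*17)/2 = 3 + (1/2)*(-2380) = 3 - 1190 = -1187)
u = -670 (u = -1748 - 1*(-1078) = -1748 + 1078 = -670)
K/u = -1187/(-670) = -1187*(-1/670) = 1187/670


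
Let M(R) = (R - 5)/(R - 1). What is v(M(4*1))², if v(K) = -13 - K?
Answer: 1444/9 ≈ 160.44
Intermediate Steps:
M(R) = (-5 + R)/(-1 + R)
v(M(4*1))² = (-13 - (-5 + 4*1)/(-1 + 4*1))² = (-13 - (-5 + 4)/(-1 + 4))² = (-13 - (-1)/3)² = (-13 - 1*(-⅓))² = (-13 + ⅓)² = (-38/3)² = 1444/9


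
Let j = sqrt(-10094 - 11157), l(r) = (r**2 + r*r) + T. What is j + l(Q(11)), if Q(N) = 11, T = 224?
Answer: 466 + I*sqrt(21251) ≈ 466.0 + 145.78*I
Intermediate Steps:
l(r) = 224 + 2*r**2 (l(r) = (r**2 + r*r) + 224 = (r**2 + r**2) + 224 = 2*r**2 + 224 = 224 + 2*r**2)
j = I*sqrt(21251) (j = sqrt(-21251) = I*sqrt(21251) ≈ 145.78*I)
j + l(Q(11)) = I*sqrt(21251) + (224 + 2*11**2) = I*sqrt(21251) + (224 + 2*121) = I*sqrt(21251) + (224 + 242) = I*sqrt(21251) + 466 = 466 + I*sqrt(21251)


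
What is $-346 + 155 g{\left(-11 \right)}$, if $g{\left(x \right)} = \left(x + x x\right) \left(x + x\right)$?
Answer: $-375446$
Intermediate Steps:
$g{\left(x \right)} = 2 x \left(x + x^{2}\right)$ ($g{\left(x \right)} = \left(x + x^{2}\right) 2 x = 2 x \left(x + x^{2}\right)$)
$-346 + 155 g{\left(-11 \right)} = -346 + 155 \cdot 2 \left(-11\right)^{2} \left(1 - 11\right) = -346 + 155 \cdot 2 \cdot 121 \left(-10\right) = -346 + 155 \left(-2420\right) = -346 - 375100 = -375446$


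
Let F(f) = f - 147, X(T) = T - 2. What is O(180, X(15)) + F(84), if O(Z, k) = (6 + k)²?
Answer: 298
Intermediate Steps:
X(T) = -2 + T
F(f) = -147 + f
O(180, X(15)) + F(84) = (6 + (-2 + 15))² + (-147 + 84) = (6 + 13)² - 63 = 19² - 63 = 361 - 63 = 298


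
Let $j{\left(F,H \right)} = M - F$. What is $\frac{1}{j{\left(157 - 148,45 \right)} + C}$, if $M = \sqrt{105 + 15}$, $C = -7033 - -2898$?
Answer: $- \frac{518}{2146577} - \frac{\sqrt{30}}{8586308} \approx -0.00024195$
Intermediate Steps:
$C = -4135$ ($C = -7033 + 2898 = -4135$)
$M = 2 \sqrt{30}$ ($M = \sqrt{120} = 2 \sqrt{30} \approx 10.954$)
$j{\left(F,H \right)} = - F + 2 \sqrt{30}$ ($j{\left(F,H \right)} = 2 \sqrt{30} - F = - F + 2 \sqrt{30}$)
$\frac{1}{j{\left(157 - 148,45 \right)} + C} = \frac{1}{\left(- (157 - 148) + 2 \sqrt{30}\right) - 4135} = \frac{1}{\left(\left(-1\right) 9 + 2 \sqrt{30}\right) - 4135} = \frac{1}{\left(-9 + 2 \sqrt{30}\right) - 4135} = \frac{1}{-4144 + 2 \sqrt{30}}$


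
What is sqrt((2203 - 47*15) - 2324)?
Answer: I*sqrt(826) ≈ 28.74*I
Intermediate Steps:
sqrt((2203 - 47*15) - 2324) = sqrt((2203 - 705) - 2324) = sqrt(1498 - 2324) = sqrt(-826) = I*sqrt(826)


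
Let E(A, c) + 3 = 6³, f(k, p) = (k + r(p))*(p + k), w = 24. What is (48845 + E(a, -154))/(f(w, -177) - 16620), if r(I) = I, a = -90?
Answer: 49058/6789 ≈ 7.2261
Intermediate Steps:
f(k, p) = (k + p)² (f(k, p) = (k + p)*(p + k) = (k + p)*(k + p) = (k + p)²)
E(A, c) = 213 (E(A, c) = -3 + 6³ = -3 + 216 = 213)
(48845 + E(a, -154))/(f(w, -177) - 16620) = (48845 + 213)/((24² + (-177)² + 2*24*(-177)) - 16620) = 49058/((576 + 31329 - 8496) - 16620) = 49058/(23409 - 16620) = 49058/6789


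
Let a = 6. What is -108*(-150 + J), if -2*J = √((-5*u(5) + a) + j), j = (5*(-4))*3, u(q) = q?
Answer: 16200 + 54*I*√79 ≈ 16200.0 + 479.96*I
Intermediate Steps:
j = -60 (j = -20*3 = -60)
J = -I*√79/2 (J = -√((-5*5 + 6) - 60)/2 = -√((-25 + 6) - 60)/2 = -√(-19 - 60)/2 = -I*√79/2 ≈ -4.4441*I)
-108*(-150 + J) = -108*(-150 - I*√79/2) = 16200 + 54*I*√79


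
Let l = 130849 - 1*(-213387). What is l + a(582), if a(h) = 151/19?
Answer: 6540635/19 ≈ 3.4424e+5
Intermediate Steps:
l = 344236 (l = 130849 + 213387 = 344236)
a(h) = 151/19 (a(h) = 151*(1/19) = 151/19)
l + a(582) = 344236 + 151/19 = 6540635/19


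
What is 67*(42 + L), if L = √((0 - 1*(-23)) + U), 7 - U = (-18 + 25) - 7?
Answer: 2814 + 67*√30 ≈ 3181.0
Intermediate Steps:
U = 7 (U = 7 - ((-18 + 25) - 7) = 7 - (7 - 7) = 7 - 1*0 = 7 + 0 = 7)
L = √30 (L = √((0 - 1*(-23)) + 7) = √((0 + 23) + 7) = √(23 + 7) = √30 ≈ 5.4772)
67*(42 + L) = 67*(42 + √30) = 2814 + 67*√30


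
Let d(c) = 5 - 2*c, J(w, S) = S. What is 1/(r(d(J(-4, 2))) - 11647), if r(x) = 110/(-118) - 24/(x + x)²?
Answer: -59/687582 ≈ -8.5808e-5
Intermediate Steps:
r(x) = -55/59 - 6/x² (r(x) = 110*(-1/118) - 24*1/(4*x²) = -55/59 - 24*1/(4*x²) = -55/59 - 6/x²)
1/(r(d(J(-4, 2))) - 11647) = 1/((-55/59 - 6/(5 - 2*2)²) - 11647) = 1/((-55/59 - 6/(5 - 4)²) - 11647) = 1/((-55/59 - 6/1²) - 11647) = 1/((-55/59 - 6*1) - 11647) = 1/((-55/59 - 6) - 11647) = 1/(-409/59 - 11647) = 1/(-687582/59) = -59/687582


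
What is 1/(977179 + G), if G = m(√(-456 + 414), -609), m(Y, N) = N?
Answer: 1/976570 ≈ 1.0240e-6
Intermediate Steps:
G = -609
1/(977179 + G) = 1/(977179 - 609) = 1/976570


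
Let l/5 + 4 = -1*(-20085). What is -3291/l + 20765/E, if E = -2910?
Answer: -418897327/58435710 ≈ -7.1685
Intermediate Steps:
l = 100405 (l = -20 + 5*(-1*(-20085)) = -20 + 5*20085 = -20 + 100425 = 100405)
-3291/l + 20765/E = -3291/100405 + 20765/(-2910) = -3291*1/100405 + 20765*(-1/2910) = -3291/100405 - 4153/582 = -418897327/58435710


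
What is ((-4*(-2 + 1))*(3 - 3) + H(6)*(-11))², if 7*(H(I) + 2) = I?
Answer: 7744/49 ≈ 158.04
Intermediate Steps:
H(I) = -2 + I/7
((-4*(-2 + 1))*(3 - 3) + H(6)*(-11))² = ((-4*(-2 + 1))*(3 - 3) + (-2 + (⅐)*6)*(-11))² = (-4*(-1)*0 + (-2 + 6/7)*(-11))² = (4*0 - 8/7*(-11))² = (0 + 88/7)² = (88/7)² = 7744/49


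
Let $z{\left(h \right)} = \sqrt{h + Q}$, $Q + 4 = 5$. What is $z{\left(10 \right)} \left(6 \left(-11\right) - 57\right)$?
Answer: $- 123 \sqrt{11} \approx -407.94$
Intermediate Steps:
$Q = 1$ ($Q = -4 + 5 = 1$)
$z{\left(h \right)} = \sqrt{1 + h}$ ($z{\left(h \right)} = \sqrt{h + 1} = \sqrt{1 + h}$)
$z{\left(10 \right)} \left(6 \left(-11\right) - 57\right) = \sqrt{1 + 10} \left(6 \left(-11\right) - 57\right) = \sqrt{11} \left(-66 - 57\right) = \sqrt{11} \left(-123\right) = - 123 \sqrt{11}$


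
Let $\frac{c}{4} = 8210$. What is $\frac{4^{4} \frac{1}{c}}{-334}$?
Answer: $- \frac{16}{685535} \approx -2.3339 \cdot 10^{-5}$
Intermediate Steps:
$c = 32840$ ($c = 4 \cdot 8210 = 32840$)
$\frac{4^{4} \frac{1}{c}}{-334} = \frac{4^{4} \cdot \frac{1}{32840}}{-334} = 256 \cdot \frac{1}{32840} \left(- \frac{1}{334}\right) = \frac{32}{4105} \left(- \frac{1}{334}\right) = - \frac{16}{685535}$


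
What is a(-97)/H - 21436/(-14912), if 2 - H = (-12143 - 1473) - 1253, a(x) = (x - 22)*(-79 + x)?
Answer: 677137/237936 ≈ 2.8459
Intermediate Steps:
a(x) = (-79 + x)*(-22 + x) (a(x) = (-22 + x)*(-79 + x) = (-79 + x)*(-22 + x))
H = 14871 (H = 2 - ((-12143 - 1473) - 1253) = 2 - (-13616 - 1253) = 2 - 1*(-14869) = 2 + 14869 = 14871)
a(-97)/H - 21436/(-14912) = (1738 + (-97)² - 101*(-97))/14871 - 21436/(-14912) = (1738 + 9409 + 9797)*(1/14871) - 21436*(-1/14912) = 20944*(1/14871) + 23/16 = 20944/14871 + 23/16 = 677137/237936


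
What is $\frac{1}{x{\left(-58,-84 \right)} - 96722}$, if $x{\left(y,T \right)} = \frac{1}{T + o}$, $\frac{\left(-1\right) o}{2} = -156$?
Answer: $- \frac{228}{22052615} \approx -1.0339 \cdot 10^{-5}$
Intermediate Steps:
$o = 312$ ($o = \left(-2\right) \left(-156\right) = 312$)
$x{\left(y,T \right)} = \frac{1}{312 + T}$ ($x{\left(y,T \right)} = \frac{1}{T + 312} = \frac{1}{312 + T}$)
$\frac{1}{x{\left(-58,-84 \right)} - 96722} = \frac{1}{\frac{1}{312 - 84} - 96722} = \frac{1}{\frac{1}{228} - 96722} = \frac{1}{- \frac{22052615}{228}} = - \frac{228}{22052615}$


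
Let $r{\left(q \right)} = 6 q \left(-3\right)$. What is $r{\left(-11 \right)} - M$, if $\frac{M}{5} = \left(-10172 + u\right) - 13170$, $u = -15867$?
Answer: $196243$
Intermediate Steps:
$M = -196045$ ($M = 5 \left(\left(-10172 - 15867\right) - 13170\right) = 5 \left(-26039 - 13170\right) = 5 \left(-39209\right) = -196045$)
$r{\left(q \right)} = - 18 q$
$r{\left(-11 \right)} - M = \left(-18\right) \left(-11\right) - -196045 = 198 + 196045 = 196243$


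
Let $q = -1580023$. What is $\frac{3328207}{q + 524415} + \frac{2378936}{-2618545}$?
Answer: $- \frac{11226283671903}{2764157050360} \approx -4.0614$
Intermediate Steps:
$\frac{3328207}{q + 524415} + \frac{2378936}{-2618545} = \frac{3328207}{-1580023 + 524415} + \frac{2378936}{-2618545} = \frac{3328207}{-1055608} + 2378936 \left(- \frac{1}{2618545}\right) = 3328207 \left(- \frac{1}{1055608}\right) - \frac{2378936}{2618545} = - \frac{3328207}{1055608} - \frac{2378936}{2618545} = - \frac{11226283671903}{2764157050360}$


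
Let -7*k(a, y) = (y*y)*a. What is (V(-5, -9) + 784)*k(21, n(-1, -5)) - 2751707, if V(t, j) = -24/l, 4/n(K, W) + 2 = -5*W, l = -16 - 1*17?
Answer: -16012597369/5819 ≈ -2.7518e+6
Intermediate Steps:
l = -33 (l = -16 - 17 = -33)
n(K, W) = 4/(-2 - 5*W)
V(t, j) = 8/11 (V(t, j) = -24/(-33) = -24*(-1/33) = 8/11)
k(a, y) = -a*y²/7 (k(a, y) = -y*y*a/7 = -y²*a/7 = -a*y²/7)
(V(-5, -9) + 784)*k(21, n(-1, -5)) - 2751707 = (8/11 + 784)*(-⅐*21*(-4/(2 + 5*(-5)))²) - 2751707 = 8632*(-⅐*21*(-4/(2 - 25))²)/11 - 2751707 = 8632*(-⅐*21*(-4/(-23))²)/11 - 2751707 = 8632*(-⅐*21*(-4*(-1/23))²)/11 - 2751707 = 8632*(-⅐*21*(4/23)²)/11 - 2751707 = 8632*(-⅐*21*16/529)/11 - 2751707 = (8632/11)*(-48/529) - 2751707 = -414336/5819 - 2751707 = -16012597369/5819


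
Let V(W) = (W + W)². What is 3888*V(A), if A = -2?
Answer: 62208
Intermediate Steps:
V(W) = 4*W² (V(W) = (2*W)² = 4*W²)
3888*V(A) = 3888*(4*(-2)²) = 3888*(4*4) = 3888*16 = 62208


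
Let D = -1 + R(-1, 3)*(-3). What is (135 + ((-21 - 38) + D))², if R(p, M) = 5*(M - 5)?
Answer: 11025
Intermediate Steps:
R(p, M) = -25 + 5*M (R(p, M) = 5*(-5 + M) = -25 + 5*M)
D = 29 (D = -1 + (-25 + 5*3)*(-3) = -1 + (-25 + 15)*(-3) = -1 - 10*(-3) = -1 + 30 = 29)
(135 + ((-21 - 38) + D))² = (135 + ((-21 - 38) + 29))² = (135 + (-59 + 29))² = (135 - 30)² = 105² = 11025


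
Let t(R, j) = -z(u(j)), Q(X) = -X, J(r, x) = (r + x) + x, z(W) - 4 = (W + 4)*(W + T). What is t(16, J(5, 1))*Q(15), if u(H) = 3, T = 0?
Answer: 375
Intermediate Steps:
z(W) = 4 + W*(4 + W) (z(W) = 4 + (W + 4)*(W + 0) = 4 + (4 + W)*W = 4 + W*(4 + W))
J(r, x) = r + 2*x
t(R, j) = -25 (t(R, j) = -(4 + 3**2 + 4*3) = -(4 + 9 + 12) = -1*25 = -25)
t(16, J(5, 1))*Q(15) = -(-25)*15 = -25*(-15) = 375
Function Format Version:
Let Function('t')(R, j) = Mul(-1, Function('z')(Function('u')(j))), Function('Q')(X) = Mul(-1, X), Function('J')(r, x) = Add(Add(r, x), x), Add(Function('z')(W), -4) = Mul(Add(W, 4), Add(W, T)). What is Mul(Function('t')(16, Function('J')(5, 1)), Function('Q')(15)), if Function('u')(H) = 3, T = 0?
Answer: 375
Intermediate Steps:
Function('z')(W) = Add(4, Mul(W, Add(4, W))) (Function('z')(W) = Add(4, Mul(Add(W, 4), Add(W, 0))) = Add(4, Mul(Add(4, W), W)) = Add(4, Mul(W, Add(4, W))))
Function('J')(r, x) = Add(r, Mul(2, x))
Function('t')(R, j) = -25 (Function('t')(R, j) = Mul(-1, Add(4, Pow(3, 2), Mul(4, 3))) = Mul(-1, Add(4, 9, 12)) = Mul(-1, 25) = -25)
Mul(Function('t')(16, Function('J')(5, 1)), Function('Q')(15)) = Mul(-25, Mul(-1, 15)) = Mul(-25, -15) = 375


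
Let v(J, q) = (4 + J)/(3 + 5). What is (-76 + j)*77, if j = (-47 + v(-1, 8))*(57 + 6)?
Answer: -1856239/8 ≈ -2.3203e+5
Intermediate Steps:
v(J, q) = ½ + J/8 (v(J, q) = (4 + J)/8 = (4 + J)*(⅛) = ½ + J/8)
j = -23499/8 (j = (-47 + (½ + (⅛)*(-1)))*(57 + 6) = (-47 + (½ - ⅛))*63 = (-47 + 3/8)*63 = -373/8*63 = -23499/8 ≈ -2937.4)
(-76 + j)*77 = (-76 - 23499/8)*77 = -24107/8*77 = -1856239/8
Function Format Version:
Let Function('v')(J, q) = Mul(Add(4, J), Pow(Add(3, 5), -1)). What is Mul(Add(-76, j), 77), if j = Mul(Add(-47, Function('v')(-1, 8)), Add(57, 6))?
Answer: Rational(-1856239, 8) ≈ -2.3203e+5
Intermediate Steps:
Function('v')(J, q) = Add(Rational(1, 2), Mul(Rational(1, 8), J)) (Function('v')(J, q) = Mul(Add(4, J), Pow(8, -1)) = Mul(Add(4, J), Rational(1, 8)) = Add(Rational(1, 2), Mul(Rational(1, 8), J)))
j = Rational(-23499, 8) (j = Mul(Add(-47, Add(Rational(1, 2), Mul(Rational(1, 8), -1))), Add(57, 6)) = Mul(Add(-47, Add(Rational(1, 2), Rational(-1, 8))), 63) = Mul(Add(-47, Rational(3, 8)), 63) = Mul(Rational(-373, 8), 63) = Rational(-23499, 8) ≈ -2937.4)
Mul(Add(-76, j), 77) = Mul(Add(-76, Rational(-23499, 8)), 77) = Mul(Rational(-24107, 8), 77) = Rational(-1856239, 8)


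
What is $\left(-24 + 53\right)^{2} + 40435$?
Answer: $41276$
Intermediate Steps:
$\left(-24 + 53\right)^{2} + 40435 = 29^{2} + 40435 = 841 + 40435 = 41276$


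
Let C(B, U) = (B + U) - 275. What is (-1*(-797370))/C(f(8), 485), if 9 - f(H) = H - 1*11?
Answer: 132895/37 ≈ 3591.8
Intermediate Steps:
f(H) = 20 - H (f(H) = 9 - (H - 1*11) = 9 - (H - 11) = 9 - (-11 + H) = 9 + (11 - H) = 20 - H)
C(B, U) = -275 + B + U
(-1*(-797370))/C(f(8), 485) = (-1*(-797370))/(-275 + (20 - 1*8) + 485) = 797370/(-275 + (20 - 8) + 485) = 797370/(-275 + 12 + 485) = 797370/222 = 797370*(1/222) = 132895/37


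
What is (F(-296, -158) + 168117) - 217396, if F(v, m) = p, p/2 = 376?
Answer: -48527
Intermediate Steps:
p = 752 (p = 2*376 = 752)
F(v, m) = 752
(F(-296, -158) + 168117) - 217396 = (752 + 168117) - 217396 = 168869 - 217396 = -48527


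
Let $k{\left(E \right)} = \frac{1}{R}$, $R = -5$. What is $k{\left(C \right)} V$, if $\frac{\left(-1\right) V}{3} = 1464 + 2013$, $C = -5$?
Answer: $\frac{10431}{5} \approx 2086.2$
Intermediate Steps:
$k{\left(E \right)} = - \frac{1}{5}$ ($k{\left(E \right)} = \frac{1}{-5} = - \frac{1}{5}$)
$V = -10431$ ($V = - 3 \left(1464 + 2013\right) = \left(-3\right) 3477 = -10431$)
$k{\left(C \right)} V = \left(- \frac{1}{5}\right) \left(-10431\right) = \frac{10431}{5}$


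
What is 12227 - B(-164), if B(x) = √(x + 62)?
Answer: 12227 - I*√102 ≈ 12227.0 - 10.1*I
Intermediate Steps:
B(x) = √(62 + x)
12227 - B(-164) = 12227 - √(62 - 164) = 12227 - √(-102) = 12227 - I*√102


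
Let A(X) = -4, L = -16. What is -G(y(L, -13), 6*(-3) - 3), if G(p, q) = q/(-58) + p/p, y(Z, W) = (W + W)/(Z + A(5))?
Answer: -79/58 ≈ -1.3621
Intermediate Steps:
y(Z, W) = 2*W/(-4 + Z) (y(Z, W) = (W + W)/(Z - 4) = (2*W)/(-4 + Z) = 2*W/(-4 + Z))
G(p, q) = 1 - q/58 (G(p, q) = q*(-1/58) + 1 = -q/58 + 1 = 1 - q/58)
-G(y(L, -13), 6*(-3) - 3) = -(1 - (6*(-3) - 3)/58) = -(1 - (-18 - 3)/58) = -(1 - 1/58*(-21)) = -(1 + 21/58) = -1*79/58 = -79/58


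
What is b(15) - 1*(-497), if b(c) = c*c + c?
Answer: 737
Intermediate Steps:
b(c) = c + c² (b(c) = c² + c = c + c²)
b(15) - 1*(-497) = 15*(1 + 15) - 1*(-497) = 15*16 + 497 = 240 + 497 = 737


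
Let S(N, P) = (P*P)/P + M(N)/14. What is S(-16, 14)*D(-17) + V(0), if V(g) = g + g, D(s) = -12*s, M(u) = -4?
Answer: 19584/7 ≈ 2797.7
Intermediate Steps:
S(N, P) = -2/7 + P (S(N, P) = (P*P)/P - 4/14 = P²/P - 4*1/14 = P - 2/7 = -2/7 + P)
V(g) = 2*g
S(-16, 14)*D(-17) + V(0) = (-2/7 + 14)*(-12*(-17)) + 2*0 = (96/7)*204 + 0 = 19584/7 + 0 = 19584/7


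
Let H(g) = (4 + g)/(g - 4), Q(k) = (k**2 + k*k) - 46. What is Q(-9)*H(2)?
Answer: -348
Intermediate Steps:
Q(k) = -46 + 2*k**2 (Q(k) = (k**2 + k**2) - 46 = 2*k**2 - 46 = -46 + 2*k**2)
H(g) = (4 + g)/(-4 + g)
Q(-9)*H(2) = (-46 + 2*(-9)**2)*((4 + 2)/(-4 + 2)) = (-46 + 2*81)*(6/(-2)) = (-46 + 162)*(-1/2*6) = 116*(-3) = -348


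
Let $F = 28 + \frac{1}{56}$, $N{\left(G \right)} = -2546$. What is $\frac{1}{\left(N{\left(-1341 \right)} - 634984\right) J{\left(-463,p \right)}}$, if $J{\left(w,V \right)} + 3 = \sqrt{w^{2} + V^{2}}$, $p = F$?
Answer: $- \frac{1568}{71689687579855} - \frac{28 \sqrt{674722945}}{215069062739565} \approx -3.4036 \cdot 10^{-9}$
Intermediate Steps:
$F = \frac{1569}{56}$ ($F = 28 + \frac{1}{56} = \frac{1569}{56} \approx 28.018$)
$p = \frac{1569}{56} \approx 28.018$
$J{\left(w,V \right)} = -3 + \sqrt{V^{2} + w^{2}}$ ($J{\left(w,V \right)} = -3 + \sqrt{w^{2} + V^{2}} = -3 + \sqrt{V^{2} + w^{2}}$)
$\frac{1}{\left(N{\left(-1341 \right)} - 634984\right) J{\left(-463,p \right)}} = \frac{1}{\left(-2546 - 634984\right) \left(-3 + \sqrt{\left(\frac{1569}{56}\right)^{2} + \left(-463\right)^{2}}\right)} = \frac{1}{\left(-637530\right) \left(-3 + \sqrt{\frac{2461761}{3136} + 214369}\right)} = - \frac{1}{637530 \left(-3 + \sqrt{\frac{674722945}{3136}}\right)} = - \frac{1}{637530 \left(-3 + \frac{\sqrt{674722945}}{56}\right)}$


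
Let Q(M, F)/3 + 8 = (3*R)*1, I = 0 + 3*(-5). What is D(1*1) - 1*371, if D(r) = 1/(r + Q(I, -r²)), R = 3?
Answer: -1483/4 ≈ -370.75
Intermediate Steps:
I = -15 (I = 0 - 15 = -15)
Q(M, F) = 3 (Q(M, F) = -24 + 3*((3*3)*1) = -24 + 3*(9*1) = -24 + 3*9 = -24 + 27 = 3)
D(r) = 1/(3 + r) (D(r) = 1/(r + 3) = 1/(3 + r))
D(1*1) - 1*371 = 1/(3 + 1*1) - 1*371 = 1/(3 + 1) - 371 = 1/4 - 371 = ¼ - 371 = -1483/4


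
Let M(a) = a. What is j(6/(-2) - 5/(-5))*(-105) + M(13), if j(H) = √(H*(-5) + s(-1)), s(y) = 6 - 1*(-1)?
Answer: 13 - 105*√17 ≈ -419.93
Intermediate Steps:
s(y) = 7 (s(y) = 6 + 1 = 7)
j(H) = √(7 - 5*H) (j(H) = √(H*(-5) + 7) = √(-5*H + 7) = √(7 - 5*H))
j(6/(-2) - 5/(-5))*(-105) + M(13) = √(7 - 5*(6/(-2) - 5/(-5)))*(-105) + 13 = √(7 - 5*(6*(-½) - 5*(-⅕)))*(-105) + 13 = √(7 - 5*(-3 + 1))*(-105) + 13 = √(7 - 5*(-2))*(-105) + 13 = √(7 + 10)*(-105) + 13 = √17*(-105) + 13 = -105*√17 + 13 = 13 - 105*√17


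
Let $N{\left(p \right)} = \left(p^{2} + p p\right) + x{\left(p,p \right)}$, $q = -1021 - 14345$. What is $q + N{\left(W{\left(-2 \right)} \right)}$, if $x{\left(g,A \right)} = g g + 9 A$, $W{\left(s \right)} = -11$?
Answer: $-15102$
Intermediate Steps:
$q = -15366$ ($q = -1021 - 14345 = -15366$)
$x{\left(g,A \right)} = g^{2} + 9 A$
$N{\left(p \right)} = 3 p^{2} + 9 p$ ($N{\left(p \right)} = \left(p^{2} + p p\right) + \left(p^{2} + 9 p\right) = \left(p^{2} + p^{2}\right) + \left(p^{2} + 9 p\right) = 2 p^{2} + \left(p^{2} + 9 p\right) = 3 p^{2} + 9 p$)
$q + N{\left(W{\left(-2 \right)} \right)} = -15366 + 3 \left(-11\right) \left(3 - 11\right) = -15366 + 3 \left(-11\right) \left(-8\right) = -15366 + 264 = -15102$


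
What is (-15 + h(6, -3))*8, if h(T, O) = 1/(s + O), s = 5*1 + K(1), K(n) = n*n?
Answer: -352/3 ≈ -117.33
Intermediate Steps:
K(n) = n²
s = 6 (s = 5*1 + 1² = 5 + 1 = 6)
h(T, O) = 1/(6 + O)
(-15 + h(6, -3))*8 = (-15 + 1/(6 - 3))*8 = (-15 + 1/3)*8 = (-15 + ⅓)*8 = -44/3*8 = -352/3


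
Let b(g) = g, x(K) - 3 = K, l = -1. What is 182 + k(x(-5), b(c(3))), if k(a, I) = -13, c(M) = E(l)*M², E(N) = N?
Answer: 169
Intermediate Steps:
x(K) = 3 + K
c(M) = -M²
182 + k(x(-5), b(c(3))) = 182 - 13 = 169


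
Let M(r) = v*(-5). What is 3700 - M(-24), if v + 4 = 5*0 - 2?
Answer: 3670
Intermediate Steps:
v = -6 (v = -4 + (5*0 - 2) = -4 + (0 - 2) = -4 - 2 = -6)
M(r) = 30 (M(r) = -6*(-5) = 30)
3700 - M(-24) = 3700 - 1*30 = 3700 - 30 = 3670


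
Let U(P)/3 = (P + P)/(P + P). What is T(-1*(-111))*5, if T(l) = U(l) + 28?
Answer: 155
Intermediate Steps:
U(P) = 3 (U(P) = 3*((P + P)/(P + P)) = 3*((2*P)/((2*P))) = 3*((2*P)*(1/(2*P))) = 3*1 = 3)
T(l) = 31 (T(l) = 3 + 28 = 31)
T(-1*(-111))*5 = 31*5 = 155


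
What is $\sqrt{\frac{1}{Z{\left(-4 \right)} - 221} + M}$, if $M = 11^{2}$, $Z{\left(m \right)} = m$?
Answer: $\frac{2 \sqrt{6806}}{15} \approx 11.0$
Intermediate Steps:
$M = 121$
$\sqrt{\frac{1}{Z{\left(-4 \right)} - 221} + M} = \sqrt{\frac{1}{-4 - 221} + 121} = \sqrt{\frac{1}{-225} + 121} = \sqrt{- \frac{1}{225} + 121} = \sqrt{\frac{27224}{225}} = \frac{2 \sqrt{6806}}{15}$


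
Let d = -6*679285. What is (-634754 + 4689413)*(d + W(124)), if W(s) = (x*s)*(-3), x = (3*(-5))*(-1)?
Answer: -16548239230110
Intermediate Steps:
x = 15 (x = -15*(-1) = 15)
d = -4075710
W(s) = -45*s (W(s) = (15*s)*(-3) = -45*s)
(-634754 + 4689413)*(d + W(124)) = (-634754 + 4689413)*(-4075710 - 45*124) = 4054659*(-4075710 - 5580) = 4054659*(-4081290) = -16548239230110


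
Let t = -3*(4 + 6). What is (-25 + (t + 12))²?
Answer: 1849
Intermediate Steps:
t = -30 (t = -3*10 = -30)
(-25 + (t + 12))² = (-25 + (-30 + 12))² = (-25 - 18)² = (-43)² = 1849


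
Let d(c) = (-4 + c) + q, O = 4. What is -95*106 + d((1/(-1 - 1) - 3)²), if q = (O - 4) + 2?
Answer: -40239/4 ≈ -10060.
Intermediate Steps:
q = 2 (q = (4 - 4) + 2 = 0 + 2 = 2)
d(c) = -2 + c (d(c) = (-4 + c) + 2 = -2 + c)
-95*106 + d((1/(-1 - 1) - 3)²) = -95*106 + (-2 + (1/(-1 - 1) - 3)²) = -10070 + (-2 + (1/(-2) - 3)²) = -10070 + (-2 + (-½ - 3)²) = -10070 + (-2 + (-7/2)²) = -10070 + (-2 + 49/4) = -10070 + 41/4 = -40239/4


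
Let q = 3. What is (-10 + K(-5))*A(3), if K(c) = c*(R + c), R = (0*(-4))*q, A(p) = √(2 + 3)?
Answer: 15*√5 ≈ 33.541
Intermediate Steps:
A(p) = √5
R = 0 (R = (0*(-4))*3 = 0*3 = 0)
K(c) = c² (K(c) = c*(0 + c) = c*c = c²)
(-10 + K(-5))*A(3) = (-10 + (-5)²)*√5 = (-10 + 25)*√5 = 15*√5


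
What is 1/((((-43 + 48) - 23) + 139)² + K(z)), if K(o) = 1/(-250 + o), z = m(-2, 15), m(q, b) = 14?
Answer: 236/3455275 ≈ 6.8301e-5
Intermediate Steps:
z = 14
1/((((-43 + 48) - 23) + 139)² + K(z)) = 1/((((-43 + 48) - 23) + 139)² + 1/(-250 + 14)) = 1/(((5 - 23) + 139)² + 1/(-236)) = 1/((-18 + 139)² - 1/236) = 1/(121² - 1/236) = 1/(14641 - 1/236) = 1/(3455275/236) = 236/3455275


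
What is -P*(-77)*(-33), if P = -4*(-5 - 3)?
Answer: -81312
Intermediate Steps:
P = 32 (P = -4*(-8) = 32)
-P*(-77)*(-33) = -32*(-77)*(-33) = -(-2464)*(-33) = -1*81312 = -81312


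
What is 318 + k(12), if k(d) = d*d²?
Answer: 2046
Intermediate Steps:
k(d) = d³
318 + k(12) = 318 + 12³ = 318 + 1728 = 2046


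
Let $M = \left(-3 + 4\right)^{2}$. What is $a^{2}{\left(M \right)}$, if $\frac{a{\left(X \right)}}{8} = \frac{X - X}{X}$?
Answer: $0$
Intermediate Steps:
$M = 1$ ($M = 1^{2} = 1$)
$a{\left(X \right)} = 0$ ($a{\left(X \right)} = 8 \frac{X - X}{X} = 8 \frac{0}{X} = 8 \cdot 0 = 0$)
$a^{2}{\left(M \right)} = 0^{2} = 0$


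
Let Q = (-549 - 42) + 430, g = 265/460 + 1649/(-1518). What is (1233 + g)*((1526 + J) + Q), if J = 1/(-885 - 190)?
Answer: 2745338630393/1631850 ≈ 1.6823e+6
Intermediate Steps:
g = -1549/3036 (g = 265*(1/460) + 1649*(-1/1518) = 53/92 - 1649/1518 = -1549/3036 ≈ -0.51021)
J = -1/1075 (J = 1/(-1075) = -1/1075 ≈ -0.00093023)
Q = -161 (Q = -591 + 430 = -161)
(1233 + g)*((1526 + J) + Q) = (1233 - 1549/3036)*((1526 - 1/1075) - 161) = 3741839*(1640449/1075 - 161)/3036 = (3741839/3036)*(1467374/1075) = 2745338630393/1631850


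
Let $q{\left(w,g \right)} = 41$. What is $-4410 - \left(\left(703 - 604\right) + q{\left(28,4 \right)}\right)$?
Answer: $-4550$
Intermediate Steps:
$-4410 - \left(\left(703 - 604\right) + q{\left(28,4 \right)}\right) = -4410 - \left(\left(703 - 604\right) + 41\right) = -4410 - \left(99 + 41\right) = -4410 - 140 = -4550$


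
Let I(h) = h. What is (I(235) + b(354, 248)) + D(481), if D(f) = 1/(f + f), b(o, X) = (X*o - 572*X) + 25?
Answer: -51759447/962 ≈ -53804.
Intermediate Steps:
b(o, X) = 25 - 572*X + X*o (b(o, X) = (-572*X + X*o) + 25 = 25 - 572*X + X*o)
D(f) = 1/(2*f)
(I(235) + b(354, 248)) + D(481) = (235 + (25 - 572*248 + 248*354)) + (½)/481 = (235 + (25 - 141856 + 87792)) + (½)*(1/481) = (235 - 54039) + 1/962 = -53804 + 1/962 = -51759447/962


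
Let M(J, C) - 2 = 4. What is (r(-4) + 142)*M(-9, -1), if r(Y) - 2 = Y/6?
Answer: 860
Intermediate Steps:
M(J, C) = 6 (M(J, C) = 2 + 4 = 6)
r(Y) = 2 + Y/6
(r(-4) + 142)*M(-9, -1) = ((2 + (⅙)*(-4)) + 142)*6 = ((2 - ⅔) + 142)*6 = (4/3 + 142)*6 = (430/3)*6 = 860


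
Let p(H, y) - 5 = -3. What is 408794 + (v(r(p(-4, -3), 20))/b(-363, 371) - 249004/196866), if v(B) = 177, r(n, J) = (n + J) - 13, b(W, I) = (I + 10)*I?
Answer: 1895926612257647/4637867661 ≈ 4.0879e+5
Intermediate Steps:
b(W, I) = I*(10 + I) (b(W, I) = (10 + I)*I = I*(10 + I))
p(H, y) = 2 (p(H, y) = 5 - 3 = 2)
r(n, J) = -13 + J + n (r(n, J) = (J + n) - 13 = -13 + J + n)
408794 + (v(r(p(-4, -3), 20))/b(-363, 371) - 249004/196866) = 408794 + (177/((371*(10 + 371))) - 249004/196866) = 408794 + (177/((371*381)) - 249004*1/196866) = 408794 + (177/141351 - 124502/98433) = 408794 + (177*(1/141351) - 124502/98433) = 408794 + (59/47117 - 124502/98433) = 408794 - 5860353187/4637867661 = 1895926612257647/4637867661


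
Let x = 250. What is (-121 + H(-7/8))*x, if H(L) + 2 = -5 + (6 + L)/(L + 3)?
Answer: -533750/17 ≈ -31397.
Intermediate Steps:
H(L) = -7 + (6 + L)/(3 + L) (H(L) = -2 + (-5 + (6 + L)/(L + 3)) = -2 + (-5 + (6 + L)/(3 + L)) = -7 + (6 + L)/(3 + L))
(-121 + H(-7/8))*x = (-121 + 3*(-5 - (-14)/8)/(3 - 7/8))*250 = (-121 + 3*(-5 - (-14)/8)/(3 - 7*1/8))*250 = (-121 + 3*(-5 - 2*(-7/8))/(3 - 7/8))*250 = (-121 + 3*(-5 + 7/4)/(17/8))*250 = (-121 + 3*(8/17)*(-13/4))*250 = (-121 - 78/17)*250 = -2135/17*250 = -533750/17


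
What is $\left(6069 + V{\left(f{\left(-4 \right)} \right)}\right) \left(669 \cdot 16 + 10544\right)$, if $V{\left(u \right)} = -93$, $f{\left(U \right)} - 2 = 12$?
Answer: $126978048$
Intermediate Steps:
$f{\left(U \right)} = 14$ ($f{\left(U \right)} = 2 + 12 = 14$)
$\left(6069 + V{\left(f{\left(-4 \right)} \right)}\right) \left(669 \cdot 16 + 10544\right) = \left(6069 - 93\right) \left(669 \cdot 16 + 10544\right) = 5976 \left(10704 + 10544\right) = 5976 \cdot 21248 = 126978048$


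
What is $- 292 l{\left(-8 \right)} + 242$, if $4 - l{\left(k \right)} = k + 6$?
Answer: $-1510$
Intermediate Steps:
$l{\left(k \right)} = -2 - k$ ($l{\left(k \right)} = 4 - \left(k + 6\right) = 4 - \left(6 + k\right) = -2 - k$)
$- 292 l{\left(-8 \right)} + 242 = - 292 \left(-2 - -8\right) + 242 = - 292 \left(-2 + 8\right) + 242 = \left(-292\right) 6 + 242 = -1752 + 242 = -1510$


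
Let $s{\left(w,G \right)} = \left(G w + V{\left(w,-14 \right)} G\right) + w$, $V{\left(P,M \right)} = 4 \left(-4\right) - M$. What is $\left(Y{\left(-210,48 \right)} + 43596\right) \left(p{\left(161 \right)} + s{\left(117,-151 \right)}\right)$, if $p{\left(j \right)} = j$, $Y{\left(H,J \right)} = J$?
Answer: $-745745028$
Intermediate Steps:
$V{\left(P,M \right)} = -16 - M$
$s{\left(w,G \right)} = w - 2 G + G w$ ($s{\left(w,G \right)} = \left(G w + \left(-16 - -14\right) G\right) + w = \left(G w + \left(-16 + 14\right) G\right) + w = \left(G w - 2 G\right) + w = \left(- 2 G + G w\right) + w = w - 2 G + G w$)
$\left(Y{\left(-210,48 \right)} + 43596\right) \left(p{\left(161 \right)} + s{\left(117,-151 \right)}\right) = \left(48 + 43596\right) \left(161 - 17248\right) = 43644 \left(161 + \left(117 + 302 - 17667\right)\right) = 43644 \left(161 - 17248\right) = 43644 \left(-17087\right) = -745745028$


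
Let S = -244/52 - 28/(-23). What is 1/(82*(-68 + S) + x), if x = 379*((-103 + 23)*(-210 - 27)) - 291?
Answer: 299/2146726729 ≈ 1.3928e-7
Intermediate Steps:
S = -1039/299 (S = -244*1/52 - 28*(-1/23) = -61/13 + 28/23 = -1039/299 ≈ -3.4749)
x = 7185549 (x = 379*(-80*(-237)) - 291 = 379*18960 - 291 = 7185840 - 291 = 7185549)
1/(82*(-68 + S) + x) = 1/(82*(-68 - 1039/299) + 7185549) = 1/(82*(-21371/299) + 7185549) = 1/(-1752422/299 + 7185549) = 1/(2146726729/299) = 299/2146726729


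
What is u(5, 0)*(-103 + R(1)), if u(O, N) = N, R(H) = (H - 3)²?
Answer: 0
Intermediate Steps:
R(H) = (-3 + H)²
u(5, 0)*(-103 + R(1)) = 0*(-103 + (-3 + 1)²) = 0*(-103 + (-2)²) = 0*(-103 + 4) = 0*(-99) = 0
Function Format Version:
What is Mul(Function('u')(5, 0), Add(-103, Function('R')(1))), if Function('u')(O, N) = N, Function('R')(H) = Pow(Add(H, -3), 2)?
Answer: 0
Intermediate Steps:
Function('R')(H) = Pow(Add(-3, H), 2)
Mul(Function('u')(5, 0), Add(-103, Function('R')(1))) = Mul(0, Add(-103, Pow(Add(-3, 1), 2))) = Mul(0, Add(-103, Pow(-2, 2))) = Mul(0, Add(-103, 4)) = Mul(0, -99) = 0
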